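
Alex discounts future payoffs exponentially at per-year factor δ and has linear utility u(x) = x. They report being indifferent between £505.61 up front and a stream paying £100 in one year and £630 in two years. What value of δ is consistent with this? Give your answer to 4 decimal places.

δ ≈ 0.8200

Present value of the stream is 100·δ + 630·δ². Indifference gives 100δ + 630δ² = 505.61.
Rearranged: 630δ² + 100δ − 505.61 = 0.
The positive root is δ = [−100 + √(100² + 4·630·505.61)] / (2·630) = (−100 + 1133.198)/1260 ≈ 0.8200.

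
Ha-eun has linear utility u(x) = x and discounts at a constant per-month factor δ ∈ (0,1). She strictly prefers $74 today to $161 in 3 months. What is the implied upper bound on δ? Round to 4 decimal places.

δ < 0.7717

Comparing present values: 74 > δ^3·161.
So δ^3 < 74/161 = 0.45963; taking the cube root of both positive sides preserves the inequality.
δ < 0.45963^(1/3) = 0.7717.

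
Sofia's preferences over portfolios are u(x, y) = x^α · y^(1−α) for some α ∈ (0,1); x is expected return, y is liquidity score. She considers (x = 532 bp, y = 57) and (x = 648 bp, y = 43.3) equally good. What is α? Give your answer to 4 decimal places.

Indifference: 532^α · 57^(1−α) = 648^α · 43.3^(1−α).
(532/648)^α = (43.3/57)^(1−α); take logs: α·ln(532/648) = (1−α)·ln(43.3/57), i.e. α·-0.1972472 = (1−α)·-0.2748986.
With A = -0.1972472 and B = -0.2748986: α·A = (1−α)·B, so α = B/(A+B) = -0.2748986/-0.4721458 ≈ 0.5822.

α ≈ 0.5822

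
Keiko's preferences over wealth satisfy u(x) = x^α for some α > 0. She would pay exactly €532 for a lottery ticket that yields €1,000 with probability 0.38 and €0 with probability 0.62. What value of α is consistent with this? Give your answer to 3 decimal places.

The lottery's expected utility is 0.38·u(1000) + 0.62·u(0) = 0.38·1000^α (since u(0) = 0 for α > 0).
Equating: 532^α = 0.38·1000^α, i.e. 0.5320^α = 0.38.
Take logs: α = ln 0.38 / ln(532/1000) ≈ 1.53314.

α ≈ 1.533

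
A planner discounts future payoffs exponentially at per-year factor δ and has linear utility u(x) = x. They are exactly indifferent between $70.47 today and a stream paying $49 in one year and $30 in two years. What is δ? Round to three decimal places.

Equating present values: 70.47 = 49δ + 30δ².
Rearranged: 30δ² + 49δ − 70.47 = 0.
The positive root is δ = [−49 + √(49² + 4·30·70.47)] / (2·30) = (−49 + 104.199)/60 ≈ 0.920.

δ ≈ 0.920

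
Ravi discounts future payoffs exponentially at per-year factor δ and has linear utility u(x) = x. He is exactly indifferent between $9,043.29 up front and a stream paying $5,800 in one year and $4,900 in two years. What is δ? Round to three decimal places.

δ ≈ 0.890

The stream is worth 5800δ + 4900δ² today, so 5800δ + 4900δ² = 9043.29.
So 4900δ² + 5800δ − 9043.29 = 0.
By the quadratic formula (taking the positive root), δ = (−5800 + √210888484.00) / 9800 ≈ 0.890.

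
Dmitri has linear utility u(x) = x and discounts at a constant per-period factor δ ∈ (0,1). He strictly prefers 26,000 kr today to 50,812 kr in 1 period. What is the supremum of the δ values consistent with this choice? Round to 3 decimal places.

Under u(x) = x this choice says 26000 > δ·50812.
Dividing through by 50812 gives δ < 0.51169.

δ < 0.512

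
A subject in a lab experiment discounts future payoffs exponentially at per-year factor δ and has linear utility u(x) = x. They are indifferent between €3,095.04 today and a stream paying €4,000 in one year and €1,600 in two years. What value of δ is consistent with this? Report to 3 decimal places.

δ ≈ 0.620

Present value of the stream is 4000·δ + 1600·δ². Indifference gives 4000δ + 1600δ² = 3095.04.
Rearranged: 1600δ² + 4000δ − 3095.04 = 0.
The positive root is δ = [−4000 + √(4000² + 4·1600·3095.04)] / (2·1600) = (−4000 + 5984.000)/3200 ≈ 0.620.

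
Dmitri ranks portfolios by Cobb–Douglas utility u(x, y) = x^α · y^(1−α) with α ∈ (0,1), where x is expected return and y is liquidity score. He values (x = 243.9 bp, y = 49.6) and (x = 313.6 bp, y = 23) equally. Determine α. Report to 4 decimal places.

The Cobb–Douglas utilities coincide, so 243.9^α·49.6^(1−α) = 313.6^α·23^(1−α).
Taking logs: α·ln 243.9 + (1−α)·ln 49.6 = α·ln 313.6 + (1−α)·ln 23, i.e. α·-0.2513600 = (1−α)·-0.7684966.
So α/(1−α) = (-0.7684966)/(-0.2513600) = 3.0573544, and α = 3.0573544/4.0573544 ≈ 0.7535.

α ≈ 0.7535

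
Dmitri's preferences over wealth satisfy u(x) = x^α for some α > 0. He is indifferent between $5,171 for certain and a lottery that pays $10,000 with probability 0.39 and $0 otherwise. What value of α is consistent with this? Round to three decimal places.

The lottery's expected utility is 0.39·u(10000) + 0.61·u(0) = 0.39·10000^α (since u(0) = 0 for α > 0).
Indifference: 5171^α = 0.39·10000^α, so (5171/10000)^α = 0.39.
Take logs: α = ln 0.39 / ln(5171/10000) ≈ 1.42772.

α ≈ 1.428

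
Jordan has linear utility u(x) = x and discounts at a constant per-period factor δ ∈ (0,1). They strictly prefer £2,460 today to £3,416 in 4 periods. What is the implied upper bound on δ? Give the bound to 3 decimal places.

δ < 0.921

The preference means 2460 > δ^4·3416.
Dividing by 3416: δ^4 < 0.72014. Both sides are positive, so the 4th root keeps the direction.
δ < (2460/3416)^(1/4) ≈ 0.921.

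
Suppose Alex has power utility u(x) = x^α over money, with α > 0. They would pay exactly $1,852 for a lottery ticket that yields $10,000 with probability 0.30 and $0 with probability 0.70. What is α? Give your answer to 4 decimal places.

The lottery's expected utility is 0.30·u(10000) + 0.70·u(0) = 0.30·10000^α (since u(0) = 0 for α > 0).
Setting u(1852) equal to that: 1852^α = 0.30·10000^α ⇒ (1852/10000)^α = 0.30.
α = ln(0.30) / ln(1852/10000) = -1.2039728/-1.6863190 ≈ 0.7140.

α ≈ 0.7140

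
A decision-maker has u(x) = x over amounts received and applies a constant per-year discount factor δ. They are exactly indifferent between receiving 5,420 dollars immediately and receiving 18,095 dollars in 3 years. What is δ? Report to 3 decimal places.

δ ≈ 0.669

Indifference means u(5420) = δ^3 · u(18095), so δ^3 = u(5420)/u(18095).
With u(x) = x: δ^3 = 5420/18095 = 0.29953.
Hence δ = (0.29953)^(1/3) = 0.66908.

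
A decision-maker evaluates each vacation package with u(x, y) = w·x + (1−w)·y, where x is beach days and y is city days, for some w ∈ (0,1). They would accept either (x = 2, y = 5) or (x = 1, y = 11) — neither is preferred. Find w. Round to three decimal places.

w = 0.857

Equating utilities: w·2 + (1−w)·5 = w·1 + (1−w)·11.
Collecting terms: w·1 = (1−w)·6.
So w/(1−w) = 6/1 = 6.0000, giving w = 6/(1+6) = 0.857.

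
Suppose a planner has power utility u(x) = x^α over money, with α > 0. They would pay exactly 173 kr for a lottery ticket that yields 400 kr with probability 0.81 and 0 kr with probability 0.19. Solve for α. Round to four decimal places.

Since u(0) = 0, the lottery's EU is 0.81·400^α.
Equating: 173^α = 0.81·400^α, i.e. 0.4325^α = 0.81.
α = ln(0.81) / ln(173/400) = -0.2107210/-0.8381730 ≈ 0.2514.

α ≈ 0.2514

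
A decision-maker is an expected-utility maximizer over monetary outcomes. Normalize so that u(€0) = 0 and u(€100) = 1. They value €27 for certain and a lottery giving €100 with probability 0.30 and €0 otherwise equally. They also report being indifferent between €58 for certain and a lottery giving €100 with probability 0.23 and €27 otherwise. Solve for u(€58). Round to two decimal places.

0.46

The first gamble pins u(€27): it must equal 0.30·1 + 0.70·0 = 0.30.
Chaining: u(€58) = 0.23·1.00 + 0.77·0.30 = 0.4610.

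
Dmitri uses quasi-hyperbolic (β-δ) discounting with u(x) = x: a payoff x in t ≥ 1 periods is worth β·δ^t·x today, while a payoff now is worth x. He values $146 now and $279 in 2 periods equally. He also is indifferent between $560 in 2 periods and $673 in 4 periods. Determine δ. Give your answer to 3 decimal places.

δ ≈ 0.912

From the later pair, β·δ^2·560 = β·δ^4·673; dividing through, δ^2 = 560/673 = 0.83210, so δ = 0.91219.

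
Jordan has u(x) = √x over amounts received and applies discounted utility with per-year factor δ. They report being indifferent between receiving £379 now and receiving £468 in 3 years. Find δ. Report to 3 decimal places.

The payoff in 3 years is discounted by δ^3, so u(379) = δ^3·u(468) and δ^3 = u(379)/u(468).
Since u(x) = √x, δ^3 = √(379/468) = 0.89991.
Hence δ = (0.89991)^(1/3) = 0.96546.

δ ≈ 0.965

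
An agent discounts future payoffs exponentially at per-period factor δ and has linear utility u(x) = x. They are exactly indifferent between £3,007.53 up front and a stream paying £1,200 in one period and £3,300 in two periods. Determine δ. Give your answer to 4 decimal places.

δ ≈ 0.7900

The stream is worth 1200δ + 3300δ² today, so 1200δ + 3300δ² = 3007.53.
So 3300δ² + 1200δ − 3007.53 = 0.
δ = (−1200 + √(1200² + 4·3300·3007.53)) / (2·3300) = (−1200 + √41139396.00) / 6600 ≈ 0.7900.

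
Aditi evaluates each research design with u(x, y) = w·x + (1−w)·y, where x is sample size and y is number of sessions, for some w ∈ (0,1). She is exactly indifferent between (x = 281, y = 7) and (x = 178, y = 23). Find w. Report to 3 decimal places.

w = 0.134

Indifference: w·281 + (1−w)·7 = w·178 + (1−w)·23.
Collecting terms: w·103 = (1−w)·16.
Hence w = 16/(103+16) = 16/119 = 0.134.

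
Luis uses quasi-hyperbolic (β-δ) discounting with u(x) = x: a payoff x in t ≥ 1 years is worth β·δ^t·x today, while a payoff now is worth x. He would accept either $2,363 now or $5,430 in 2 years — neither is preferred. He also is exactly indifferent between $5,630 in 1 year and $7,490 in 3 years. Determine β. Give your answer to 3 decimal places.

From the later pair, β·δ^1·5630 = β·δ^3·7490; dividing through, δ^2 = 5630/7490 = 0.75167, so δ = 0.86699.
The first indifference: 2363 = β·δ^2·5430, so β = 2363/(δ^2·5430) = 2363/(0.75167·5430) ≈ 0.579.

β ≈ 0.579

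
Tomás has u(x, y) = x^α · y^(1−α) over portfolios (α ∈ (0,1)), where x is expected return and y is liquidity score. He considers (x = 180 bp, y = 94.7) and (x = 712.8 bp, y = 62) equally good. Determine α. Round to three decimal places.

Indifference: 180^α · 94.7^(1−α) = 712.8^α · 62^(1−α).
Rearrange to (180/712.8)^α = (62/94.7)^(1−α) and take logs: α·-1.376244 = (1−α)·-0.423580.
Thus α·(-1.799824) = -0.423580, so α = -0.423580/-1.799824 ≈ 0.235.

α ≈ 0.235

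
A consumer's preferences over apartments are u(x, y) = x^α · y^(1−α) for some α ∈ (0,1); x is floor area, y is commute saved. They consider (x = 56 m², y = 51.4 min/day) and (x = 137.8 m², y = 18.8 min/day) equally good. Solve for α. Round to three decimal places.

Set the two utilities equal: 56^α·51.4^(1−α) = 137.8^α·18.8^(1−α).
Rearrange to (56/137.8)^α = (18.8/51.4)^(1−α) and take logs: α·-0.900452 = (1−α)·-1.005781.
So α/(1−α) = (-1.005781)/(-0.900452) = 1.116973, and α = 1.116973/2.116973 ≈ 0.528.

α ≈ 0.528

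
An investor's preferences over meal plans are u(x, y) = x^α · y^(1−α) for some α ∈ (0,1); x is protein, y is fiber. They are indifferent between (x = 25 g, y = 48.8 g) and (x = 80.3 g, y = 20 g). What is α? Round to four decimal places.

The Cobb–Douglas utilities coincide, so 25^α·48.8^(1−α) = 80.3^α·20^(1−α).
(25/80.3)^α = (20/48.8)^(1−α); take logs: α·ln(25/80.3) = (1−α)·ln(20/48.8), i.e. α·-1.1668938 = (1−α)·-0.8919980.
Thus α·(-2.0588918) = -0.8919980, so α = -0.8919980/-2.0588918 ≈ 0.4332.

α ≈ 0.4332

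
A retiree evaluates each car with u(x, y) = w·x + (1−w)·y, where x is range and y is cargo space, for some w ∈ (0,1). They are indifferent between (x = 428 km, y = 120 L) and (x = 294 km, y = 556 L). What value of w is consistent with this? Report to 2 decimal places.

w = 0.76

u(428,120) = u(294,556) means w·428 + (1−w)·120 = w·294 + (1−w)·556.
Rearranging, 134·w − 436·(1−w) = 0.
So w/(1−w) = 436/134 = 3.2537, giving w = 436/(134+436) = 0.76.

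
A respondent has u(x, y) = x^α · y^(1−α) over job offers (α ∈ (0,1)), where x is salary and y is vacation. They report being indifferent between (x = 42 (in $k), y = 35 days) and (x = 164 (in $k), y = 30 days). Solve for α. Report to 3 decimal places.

The Cobb–Douglas utilities coincide, so 42^α·35^(1−α) = 164^α·30^(1−α).
Rearrange to (42/164)^α = (30/35)^(1−α) and take logs: α·-1.362197 = (1−α)·-0.154151.
With A = -1.362197 and B = -0.154151: α·A = (1−α)·B, so α = B/(A+B) = -0.154151/-1.516348 ≈ 0.102.

α ≈ 0.102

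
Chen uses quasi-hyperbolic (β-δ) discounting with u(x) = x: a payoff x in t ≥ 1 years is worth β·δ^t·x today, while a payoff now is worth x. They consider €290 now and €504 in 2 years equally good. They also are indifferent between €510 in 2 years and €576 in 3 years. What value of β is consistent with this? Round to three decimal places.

β ≈ 0.734

The second indifference involves only future payoffs, so β cancels: β·δ^2·510 = β·δ^3·576, giving δ = 510/576 = 0.88542.
The first indifference: 290 = β·δ^2·504, so β = 290/(δ^2·504) = 290/(0.78396·504) ≈ 0.734.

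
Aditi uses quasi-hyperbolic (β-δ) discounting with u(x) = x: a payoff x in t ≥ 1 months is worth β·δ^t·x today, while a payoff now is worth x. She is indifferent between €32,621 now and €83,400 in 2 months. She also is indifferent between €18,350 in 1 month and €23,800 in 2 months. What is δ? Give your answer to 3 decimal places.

δ ≈ 0.771

The second indifference involves only future payoffs, so β cancels: β·δ^1·18350 = β·δ^2·23800, giving δ = 18350/23800 = 0.77101.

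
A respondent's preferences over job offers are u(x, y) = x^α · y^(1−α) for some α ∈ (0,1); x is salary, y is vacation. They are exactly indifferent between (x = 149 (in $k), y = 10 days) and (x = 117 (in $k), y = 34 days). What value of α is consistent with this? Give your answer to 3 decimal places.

The Cobb–Douglas utilities coincide, so 149^α·10^(1−α) = 117^α·34^(1−α).
Taking logs: α·ln 149 + (1−α)·ln 10 = α·ln 117 + (1−α)·ln 34, i.e. α·0.241772 = (1−α)·1.223775.
So α/(1−α) = (1.223775)/(0.241772) = 5.061690, and α = 5.061690/6.061690 ≈ 0.835.

α ≈ 0.835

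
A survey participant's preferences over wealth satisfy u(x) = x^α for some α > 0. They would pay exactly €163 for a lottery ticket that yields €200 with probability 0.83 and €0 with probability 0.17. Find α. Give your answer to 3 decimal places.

α ≈ 0.911

The lottery's expected utility is 0.83·u(200) + 0.17·u(0) = 0.83·200^α (since u(0) = 0 for α > 0).
Equating: 163^α = 0.83·200^α, i.e. 0.8150^α = 0.83.
α = ln(0.83) / ln(163/200) = -0.186330/-0.204567 ≈ 0.911.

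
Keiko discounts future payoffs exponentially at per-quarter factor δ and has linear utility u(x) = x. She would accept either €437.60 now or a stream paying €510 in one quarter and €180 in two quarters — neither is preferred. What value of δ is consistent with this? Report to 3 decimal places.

δ ≈ 0.690

The stream is worth 510δ + 180δ² today, so 510δ + 180δ² = 437.60.
So 180δ² + 510δ − 437.60 = 0.
δ = (−510 + √(510² + 4·180·437.60)) / (2·180) = (−510 + √575172.00) / 360 ≈ 0.690.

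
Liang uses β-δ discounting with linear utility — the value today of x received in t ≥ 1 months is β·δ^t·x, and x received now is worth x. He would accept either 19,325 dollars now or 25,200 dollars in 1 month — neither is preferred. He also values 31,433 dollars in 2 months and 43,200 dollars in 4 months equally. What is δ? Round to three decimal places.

δ ≈ 0.853

Both payoffs in the second observation are in the future, so β drops out: δ^2·31433 = δ^4·43200 ⇒ δ^2 = 31433/43200 = 0.72762, so δ = 0.85300.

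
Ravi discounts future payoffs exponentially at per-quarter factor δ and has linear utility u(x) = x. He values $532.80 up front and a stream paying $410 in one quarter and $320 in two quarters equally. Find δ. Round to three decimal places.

Present value of the stream is 410·δ + 320·δ². Indifference gives 410δ + 320δ² = 532.80.
That is, 320δ² + 410δ − 532.80 = 0, a quadratic in δ.
The positive root is δ = [−410 + √(410² + 4·320·532.80)] / (2·320) = (−410 + 922.000)/640 ≈ 0.800.

δ ≈ 0.800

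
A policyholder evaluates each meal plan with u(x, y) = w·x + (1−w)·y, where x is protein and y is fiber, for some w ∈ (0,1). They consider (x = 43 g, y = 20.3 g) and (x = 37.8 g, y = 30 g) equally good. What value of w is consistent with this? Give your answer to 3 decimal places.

u(43,20.3) = u(37.8,30) means w·43 + (1−w)·20.3 = w·37.8 + (1−w)·30.
Rearranging, 5.2·w − 9.7·(1−w) = 0.
The marginal rate of substitution is 9.7/5.2, so w = 9.7/(5.2+9.7) = 0.651.

w = 0.651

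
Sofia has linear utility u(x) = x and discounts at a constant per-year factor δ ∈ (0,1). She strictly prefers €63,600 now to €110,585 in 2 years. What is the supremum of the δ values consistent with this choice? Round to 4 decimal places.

δ < 0.7584

Under u(x) = x this choice says 63600 > δ^2·110585.
Dividing by 110585: δ^2 < 0.57512. Both sides are positive, so the square root keeps the direction.
δ < 0.57512^(1/2) = 0.7584.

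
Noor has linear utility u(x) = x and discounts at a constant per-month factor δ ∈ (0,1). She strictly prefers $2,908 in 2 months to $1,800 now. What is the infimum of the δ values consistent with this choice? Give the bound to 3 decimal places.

Under u(x) = x this choice says 1800 < δ^2·2908.
Dividing by 2908: δ^2 > 0.61898. Both sides are positive, so the square root keeps the direction.
δ > 0.61898^(1/2) = 0.787.

δ > 0.787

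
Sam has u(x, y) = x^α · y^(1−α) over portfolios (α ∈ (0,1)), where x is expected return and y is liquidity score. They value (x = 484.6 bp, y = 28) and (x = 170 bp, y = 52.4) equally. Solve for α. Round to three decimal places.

α ≈ 0.374

Set the two utilities equal: 484.6^α·28^(1−α) = 170^α·52.4^(1−α).
Taking logs: α·ln 484.6 + (1−α)·ln 28 = α·ln 170 + (1−α)·ln 52.4, i.e. α·1.047525 = (1−α)·0.626702.
So α/(1−α) = (0.626702)/(1.047525) = 0.598269, and α = 0.598269/1.598269 ≈ 0.374.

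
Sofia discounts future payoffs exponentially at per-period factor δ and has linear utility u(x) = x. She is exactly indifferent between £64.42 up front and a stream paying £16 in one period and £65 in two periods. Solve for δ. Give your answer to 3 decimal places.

Present value of the stream is 16·δ + 65·δ². Indifference gives 16δ + 65δ² = 64.42.
That is, 65δ² + 16δ − 64.42 = 0, a quadratic in δ.
δ = (−16 + √(16² + 4·65·64.42)) / (2·65) = (−16 + √17005.20) / 130 ≈ 0.880.

δ ≈ 0.880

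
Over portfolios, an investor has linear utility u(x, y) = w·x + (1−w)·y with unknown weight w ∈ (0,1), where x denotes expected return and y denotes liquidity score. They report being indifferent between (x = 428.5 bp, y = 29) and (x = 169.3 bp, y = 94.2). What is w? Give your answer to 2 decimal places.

w = 0.20

Indifference: w·428.5 + (1−w)·29 = w·169.3 + (1−w)·94.2.
w·(428.5−169.3) = (1−w)·(94.2−29), i.e. w·259.2 = (1−w)·65.2.
So w/(1−w) = 65.2/259.2 = 0.2515, giving w = 65.2/(259.2+65.2) = 0.20.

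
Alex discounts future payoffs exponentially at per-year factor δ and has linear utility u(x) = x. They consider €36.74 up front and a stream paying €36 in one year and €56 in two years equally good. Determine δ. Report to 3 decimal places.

δ ≈ 0.550

The stream is worth 36δ + 56δ² today, so 36δ + 56δ² = 36.74.
That is, 56δ² + 36δ − 36.74 = 0, a quadratic in δ.
By the quadratic formula (taking the positive root), δ = (−36 + √9525.76) / 112 ≈ 0.550.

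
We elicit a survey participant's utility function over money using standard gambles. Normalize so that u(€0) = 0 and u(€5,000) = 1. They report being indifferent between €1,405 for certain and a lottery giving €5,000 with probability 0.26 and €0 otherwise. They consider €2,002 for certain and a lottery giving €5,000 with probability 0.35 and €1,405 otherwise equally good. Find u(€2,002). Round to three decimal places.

The first gamble pins u(€1,405): it must equal 0.26·1 + 0.74·0 = 0.26.
Chaining: u(€2,002) = 0.35·1.00 + 0.65·0.26 = 0.5190.

0.519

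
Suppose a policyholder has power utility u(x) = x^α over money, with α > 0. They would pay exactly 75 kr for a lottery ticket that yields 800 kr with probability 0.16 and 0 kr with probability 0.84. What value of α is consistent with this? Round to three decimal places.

α ≈ 0.774

The lottery's expected utility is 0.16·u(800) + 0.84·u(0) = 0.16·800^α (since u(0) = 0 for α > 0).
Setting u(75) equal to that: 75^α = 0.16·800^α ⇒ (75/800)^α = 0.16.
Take logs: α = ln 0.16 / ln(75/800) ≈ 0.77418.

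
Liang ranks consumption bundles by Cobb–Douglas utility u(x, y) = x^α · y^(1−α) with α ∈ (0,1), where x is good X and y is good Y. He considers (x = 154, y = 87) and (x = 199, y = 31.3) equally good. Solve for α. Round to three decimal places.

α ≈ 0.800

Set the two utilities equal: 154^α·87^(1−α) = 199^α·31.3^(1−α).
Taking logs: α·ln 154 + (1−α)·ln 87 = α·ln 199 + (1−α)·ln 31.3, i.e. α·-0.256352 = (1−α)·-1.022290.
Thus α·(-1.278642) = -1.022290, so α = -1.022290/-1.278642 ≈ 0.800.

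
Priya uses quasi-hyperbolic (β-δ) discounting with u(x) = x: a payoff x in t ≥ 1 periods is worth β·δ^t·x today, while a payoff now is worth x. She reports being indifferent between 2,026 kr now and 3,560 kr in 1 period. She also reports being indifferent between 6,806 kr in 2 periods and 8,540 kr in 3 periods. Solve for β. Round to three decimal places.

β ≈ 0.714

Both payoffs in the second observation are in the future, so β drops out: δ^2·6806 = δ^3·8540 ⇒ δ = 6806/8540 = 0.79696.
The first indifference: 2026 = β·δ·3560, so β = 2026/(δ·3560) = 2026/(0.79696·3560) ≈ 0.714.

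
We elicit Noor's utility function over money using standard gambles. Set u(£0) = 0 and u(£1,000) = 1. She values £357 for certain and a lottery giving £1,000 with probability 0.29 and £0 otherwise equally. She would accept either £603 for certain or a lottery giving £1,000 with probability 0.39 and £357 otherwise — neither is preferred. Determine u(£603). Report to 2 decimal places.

The first gamble pins u(£357): it must equal 0.29·1 + 0.71·0 = 0.29.
Then u(£603) = 0.39·u(£1,000) + 0.61·u(£357) = 0.39·1.00 + 0.61·0.29 = 0.5669.

0.57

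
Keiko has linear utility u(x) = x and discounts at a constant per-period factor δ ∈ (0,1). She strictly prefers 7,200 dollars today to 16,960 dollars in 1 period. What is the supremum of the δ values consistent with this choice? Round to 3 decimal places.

Comparing present values: 7200 > δ·16960.
Dividing through by 16960 gives δ < 0.42453.

δ < 0.425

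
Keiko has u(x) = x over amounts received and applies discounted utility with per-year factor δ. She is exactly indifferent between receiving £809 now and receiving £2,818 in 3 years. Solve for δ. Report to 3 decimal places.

Equating discounted utilities: u(809) = δ^3·u(2818) ⇒ δ^3 = u(809)/u(2818).
With u(x) = x: δ^3 = 809/2818 = 0.28708.
So δ = 0.28708^(1/3) ≈ 0.660.

δ ≈ 0.660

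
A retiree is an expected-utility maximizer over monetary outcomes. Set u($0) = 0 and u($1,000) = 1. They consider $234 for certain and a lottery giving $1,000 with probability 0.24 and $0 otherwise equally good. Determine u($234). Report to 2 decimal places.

0.24

u($234) equals the lottery's expected utility: 0.24·1 + 0.76·0 = 0.24.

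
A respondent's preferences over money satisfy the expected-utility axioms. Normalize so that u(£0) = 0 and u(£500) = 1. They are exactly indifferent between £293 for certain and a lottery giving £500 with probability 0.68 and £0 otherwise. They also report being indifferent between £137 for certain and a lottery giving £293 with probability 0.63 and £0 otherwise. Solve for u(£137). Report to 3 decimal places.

First, u(£293) = 0.68·u(£500) + 0.32·u(£0) = 0.68.
Then u(£137) = 0.63·u(£293) + 0.37·u(£0) = 0.63·0.68 + 0.37·0.00 = 0.4284.

0.428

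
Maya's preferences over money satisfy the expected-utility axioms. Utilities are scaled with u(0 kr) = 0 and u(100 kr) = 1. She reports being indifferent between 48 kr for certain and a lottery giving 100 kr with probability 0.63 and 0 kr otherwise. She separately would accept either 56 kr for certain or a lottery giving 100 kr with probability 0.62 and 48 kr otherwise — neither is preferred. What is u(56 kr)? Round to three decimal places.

The first gamble pins u(48 kr): it must equal 0.63·1 + 0.37·0 = 0.63.
Then u(56 kr) = 0.62·u(100 kr) + 0.38·u(48 kr) = 0.62·1.00 + 0.38·0.63 = 0.8594.

0.859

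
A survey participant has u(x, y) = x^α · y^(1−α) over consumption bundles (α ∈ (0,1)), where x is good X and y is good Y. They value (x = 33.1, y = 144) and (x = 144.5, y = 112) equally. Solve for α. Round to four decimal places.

Indifference: 33.1^α · 144^(1−α) = 144.5^α · 112^(1−α).
Taking logs: α·ln 33.1 + (1−α)·ln 144 = α·ln 144.5 + (1−α)·ln 112, i.e. α·-1.4737462 = (1−α)·-0.2513144.
So α/(1−α) = (-0.2513144)/(-1.4737462) = 0.1705276, and α = 0.1705276/1.1705276 ≈ 0.1457.

α ≈ 0.1457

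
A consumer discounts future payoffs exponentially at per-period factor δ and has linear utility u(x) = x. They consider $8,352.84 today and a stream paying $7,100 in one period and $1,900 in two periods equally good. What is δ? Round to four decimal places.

The stream is worth 7100δ + 1900δ² today, so 7100δ + 1900δ² = 8352.84.
Rearranged: 1900δ² + 7100δ − 8352.84 = 0.
The positive root is δ = [−7100 + √(7100² + 4·1900·8352.84)] / (2·1900) = (−7100 + 10672.000)/3800 ≈ 0.9400.

δ ≈ 0.9400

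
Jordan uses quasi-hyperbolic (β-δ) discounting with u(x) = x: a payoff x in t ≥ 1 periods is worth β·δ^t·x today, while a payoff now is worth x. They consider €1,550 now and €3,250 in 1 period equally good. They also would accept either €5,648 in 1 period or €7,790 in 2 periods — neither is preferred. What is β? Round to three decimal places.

The second indifference involves only future payoffs, so β cancels: β·δ^1·5648 = β·δ^2·7790, giving δ = 5648/7790 = 0.72503.
Now use the now-vs-future pair: 1550 = β·δ·3250 gives β = 1550/(0.72503·3250) ≈ 0.658.

β ≈ 0.658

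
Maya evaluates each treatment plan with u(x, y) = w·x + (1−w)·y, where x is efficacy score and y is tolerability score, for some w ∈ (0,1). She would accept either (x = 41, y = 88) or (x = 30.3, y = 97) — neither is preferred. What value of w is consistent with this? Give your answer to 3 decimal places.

w = 0.457

Equating utilities: w·41 + (1−w)·88 = w·30.3 + (1−w)·97.
Collecting terms: w·10.7 = (1−w)·9.
Hence w = 9/(10.7+9) = 9/19.7 = 0.457.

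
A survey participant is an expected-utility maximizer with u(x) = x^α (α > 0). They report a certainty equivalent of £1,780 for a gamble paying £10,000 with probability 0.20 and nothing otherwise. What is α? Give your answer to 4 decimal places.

EU(lottery) = 0.20·10000^α + 0.80·0 = 0.20·10000^α.
Equating: 1780^α = 0.20·10000^α, i.e. 0.1780^α = 0.20.
α = ln(0.20) / ln(1780/10000) = -1.6094379/-1.7259717 ≈ 0.9325.

α ≈ 0.9325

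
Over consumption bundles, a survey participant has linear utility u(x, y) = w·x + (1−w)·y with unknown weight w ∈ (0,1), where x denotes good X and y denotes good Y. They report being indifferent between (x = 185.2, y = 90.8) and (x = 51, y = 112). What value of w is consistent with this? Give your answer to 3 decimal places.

Indifference: w·185.2 + (1−w)·90.8 = w·51 + (1−w)·112.
w·(185.2−51) = (1−w)·(112−90.8), i.e. w·134.2 = (1−w)·21.2.
So w/(1−w) = 21.2/134.2 = 0.1580, giving w = 21.2/(134.2+21.2) = 0.136.

w = 0.136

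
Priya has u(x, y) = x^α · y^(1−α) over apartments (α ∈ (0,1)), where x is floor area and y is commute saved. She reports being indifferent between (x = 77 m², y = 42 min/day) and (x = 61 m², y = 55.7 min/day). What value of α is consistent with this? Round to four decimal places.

α ≈ 0.5479

Indifference: 77^α · 42^(1−α) = 61^α · 55.7^(1−α).
(77/61)^α = (55.7/42)^(1−α); take logs: α·ln(77/61) = (1−α)·ln(55.7/42), i.e. α·0.2329316 = (1−α)·0.2823105.
So α/(1−α) = (0.2823105)/(0.2329316) = 1.2119888, and α = 1.2119888/2.2119888 ≈ 0.5479.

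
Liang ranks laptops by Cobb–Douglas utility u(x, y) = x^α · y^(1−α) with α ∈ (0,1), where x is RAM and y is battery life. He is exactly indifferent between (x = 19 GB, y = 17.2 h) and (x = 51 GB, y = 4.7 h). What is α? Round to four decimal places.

The Cobb–Douglas utilities coincide, so 19^α·17.2^(1−α) = 51^α·4.7^(1−α).
Rearrange to (19/51)^α = (4.7/17.2)^(1−α) and take logs: α·-0.9873867 = (1−α)·-1.2973469.
With A = -0.9873867 and B = -1.2973469: α·A = (1−α)·B, so α = B/(A+B) = -1.2973469/-2.2847336 ≈ 0.5678.

α ≈ 0.5678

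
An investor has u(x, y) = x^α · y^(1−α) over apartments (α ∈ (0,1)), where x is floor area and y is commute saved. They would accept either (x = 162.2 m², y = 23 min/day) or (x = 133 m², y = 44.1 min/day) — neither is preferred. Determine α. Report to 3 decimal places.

α ≈ 0.766

Set the two utilities equal: 162.2^α·23^(1−α) = 133^α·44.1^(1−α).
Taking logs: α·ln 162.2 + (1−α)·ln 23 = α·ln 133 + (1−α)·ln 44.1, i.e. α·0.198481 = (1−α)·0.650966.
So α/(1−α) = (0.650966)/(0.198481) = 3.279740, and α = 3.279740/4.279740 ≈ 0.766.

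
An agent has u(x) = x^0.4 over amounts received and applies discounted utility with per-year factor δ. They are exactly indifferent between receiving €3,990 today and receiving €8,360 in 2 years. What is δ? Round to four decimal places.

Indifference means u(3990) = δ^2 · u(8360), so δ^2 = u(3990)/u(8360).
With u(x) = x^0.4: δ^2 = 3990^0.4/8360^0.4 = (3990/8360)^0.4 = 0.74389.
Taking the square root: δ = 0.74389^(1/2) ≈ 0.8625.

δ ≈ 0.8625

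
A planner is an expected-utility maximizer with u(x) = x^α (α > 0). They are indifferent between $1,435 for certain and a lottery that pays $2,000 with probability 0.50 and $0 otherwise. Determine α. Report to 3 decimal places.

The lottery's expected utility is 0.50·u(2000) + 0.50·u(0) = 0.50·2000^α (since u(0) = 0 for α > 0).
Equating: 1435^α = 0.50·2000^α, i.e. 0.7175^α = 0.50.
Taking logs: α·ln(1435/2000) = ln(0.50), so α = -0.693147 / -0.331982 ≈ 2.088.

α ≈ 2.088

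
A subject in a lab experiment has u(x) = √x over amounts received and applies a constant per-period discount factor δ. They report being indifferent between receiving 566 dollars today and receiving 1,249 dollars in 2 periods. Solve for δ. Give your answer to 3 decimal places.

Indifference means u(566) = δ^2 · u(1249), so δ^2 = u(566)/u(1249).
With u(x) = √x: δ^2 = √566/√1249 = √(566/1249) = 0.67317.
Taking the square root: δ = 0.67317^(1/2) ≈ 0.820.

δ ≈ 0.820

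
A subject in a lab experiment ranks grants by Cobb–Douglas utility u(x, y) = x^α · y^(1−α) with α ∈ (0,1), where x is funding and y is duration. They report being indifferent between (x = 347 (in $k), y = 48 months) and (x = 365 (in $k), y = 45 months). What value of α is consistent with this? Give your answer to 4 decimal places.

The Cobb–Douglas utilities coincide, so 347^α·48^(1−α) = 365^α·45^(1−α).
(347/365)^α = (45/48)^(1−α); take logs: α·ln(347/365) = (1−α)·ln(45/48), i.e. α·-0.0505726 = (1−α)·-0.0645385.
So α/(1−α) = (-0.0645385)/(-0.0505726) = 1.2761555, and α = 1.2761555/2.2761555 ≈ 0.5607.

α ≈ 0.5607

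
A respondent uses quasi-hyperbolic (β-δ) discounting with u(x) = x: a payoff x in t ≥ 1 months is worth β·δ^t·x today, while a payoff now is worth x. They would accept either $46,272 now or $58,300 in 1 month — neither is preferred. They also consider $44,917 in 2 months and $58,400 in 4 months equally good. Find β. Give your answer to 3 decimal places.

β ≈ 0.905

The second indifference involves only future payoffs, so β cancels: β·δ^2·44917 = β·δ^4·58400, giving δ^2 = 44917/58400 = 0.76913, so δ = 0.87700.
Substituting δ into 46272 = β·δ·58300: β = 46272/(51129.024) ≈ 0.905.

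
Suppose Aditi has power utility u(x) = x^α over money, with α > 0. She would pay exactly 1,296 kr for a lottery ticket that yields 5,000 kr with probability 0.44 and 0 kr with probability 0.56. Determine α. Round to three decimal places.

Since u(0) = 0, the lottery's EU is 0.44·5000^α.
Setting u(1296) equal to that: 1296^α = 0.44·5000^α ⇒ (1296/5000)^α = 0.44.
Taking logs: α·ln(1296/5000) = ln(0.44), so α = -0.820981 / -1.350155 ≈ 0.608.

α ≈ 0.608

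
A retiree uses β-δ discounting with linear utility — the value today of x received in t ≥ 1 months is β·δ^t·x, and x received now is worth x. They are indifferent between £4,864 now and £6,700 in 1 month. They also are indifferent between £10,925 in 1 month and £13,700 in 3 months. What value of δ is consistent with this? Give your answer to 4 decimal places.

δ ≈ 0.8930

Both payoffs in the second observation are in the future, so β drops out: δ^1·10925 = δ^3·13700 ⇒ δ^2 = 10925/13700 = 0.79745, so δ = 0.89300.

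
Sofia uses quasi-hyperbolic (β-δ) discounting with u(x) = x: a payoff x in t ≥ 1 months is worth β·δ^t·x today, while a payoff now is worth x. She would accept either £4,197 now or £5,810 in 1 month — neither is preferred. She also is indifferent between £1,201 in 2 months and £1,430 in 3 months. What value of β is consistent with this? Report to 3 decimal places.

β ≈ 0.860

The second indifference involves only future payoffs, so β cancels: β·δ^2·1201 = β·δ^3·1430, giving δ = 1201/1430 = 0.83986.
Substituting δ into 4197 = β·δ·5810: β = 4197/(4879.587) ≈ 0.860.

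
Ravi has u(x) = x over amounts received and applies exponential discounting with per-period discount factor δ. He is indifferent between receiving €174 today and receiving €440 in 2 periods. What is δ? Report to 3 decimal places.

δ ≈ 0.629

Equating discounted utilities: u(174) = δ^2·u(440) ⇒ δ^2 = u(174)/u(440).
With u(x) = x: δ^2 = 174/440 = 0.39545.
So δ = 0.39545^(1/2) ≈ 0.629.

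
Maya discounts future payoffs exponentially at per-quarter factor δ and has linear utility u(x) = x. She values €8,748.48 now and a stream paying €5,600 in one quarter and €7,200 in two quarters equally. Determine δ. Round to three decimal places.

δ ≈ 0.780

Present value of the stream is 5600·δ + 7200·δ². Indifference gives 5600δ + 7200δ² = 8748.48.
Rearranged: 7200δ² + 5600δ − 8748.48 = 0.
The positive root is δ = [−5600 + √(5600² + 4·7200·8748.48)] / (2·7200) = (−5600 + 16832.000)/14400 ≈ 0.780.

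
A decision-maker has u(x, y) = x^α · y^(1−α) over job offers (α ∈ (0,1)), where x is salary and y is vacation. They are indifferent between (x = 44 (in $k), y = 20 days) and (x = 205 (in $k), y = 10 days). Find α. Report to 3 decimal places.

Set the two utilities equal: 44^α·20^(1−α) = 205^α·10^(1−α).
(44/205)^α = (10/20)^(1−α); take logs: α·ln(44/205) = (1−α)·ln(10/20), i.e. α·-1.538820 = (1−α)·-0.693147.
With A = -1.538820 and B = -0.693147: α·A = (1−α)·B, so α = B/(A+B) = -0.693147/-2.231967 ≈ 0.311.

α ≈ 0.311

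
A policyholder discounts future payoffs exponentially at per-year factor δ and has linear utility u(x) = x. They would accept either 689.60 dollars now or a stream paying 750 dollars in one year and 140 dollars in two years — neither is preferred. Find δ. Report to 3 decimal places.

Present value of the stream is 750·δ + 140·δ². Indifference gives 750δ + 140δ² = 689.60.
That is, 140δ² + 750δ − 689.60 = 0, a quadratic in δ.
By the quadratic formula (taking the positive root), δ = (−750 + √948676.00) / 280 ≈ 0.800.

δ ≈ 0.800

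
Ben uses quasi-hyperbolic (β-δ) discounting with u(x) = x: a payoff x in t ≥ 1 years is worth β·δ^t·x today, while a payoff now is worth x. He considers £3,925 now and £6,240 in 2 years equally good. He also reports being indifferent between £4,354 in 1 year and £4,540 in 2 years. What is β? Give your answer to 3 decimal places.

The second indifference involves only future payoffs, so β cancels: β·δ^1·4354 = β·δ^2·4540, giving δ = 4354/4540 = 0.95903.
The first indifference: 3925 = β·δ^2·6240, so β = 3925/(δ^2·6240) = 3925/(0.91974·6240) ≈ 0.684.

β ≈ 0.684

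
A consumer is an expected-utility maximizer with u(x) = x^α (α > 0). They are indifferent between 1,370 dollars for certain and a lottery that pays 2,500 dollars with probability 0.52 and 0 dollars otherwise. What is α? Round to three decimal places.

Since u(0) = 0, the lottery's EU is 0.52·2500^α.
Equating: 1370^α = 0.52·2500^α, i.e. 0.5480^α = 0.52.
Take logs: α = ln 0.52 / ln(1370/2500) ≈ 1.08720.

α ≈ 1.087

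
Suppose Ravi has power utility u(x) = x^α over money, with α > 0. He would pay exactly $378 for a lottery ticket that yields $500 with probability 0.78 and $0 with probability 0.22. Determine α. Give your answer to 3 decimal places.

Since u(0) = 0, the lottery's EU is 0.78·500^α.
Indifference: 378^α = 0.78·500^α, so (378/500)^α = 0.78.
Take logs: α = ln 0.78 / ln(378/500) ≈ 0.88827.

α ≈ 0.888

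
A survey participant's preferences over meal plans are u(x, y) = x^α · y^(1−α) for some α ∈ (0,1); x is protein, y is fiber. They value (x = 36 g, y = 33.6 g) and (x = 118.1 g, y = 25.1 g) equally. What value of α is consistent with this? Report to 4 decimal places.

α ≈ 0.1971

The Cobb–Douglas utilities coincide, so 36^α·33.6^(1−α) = 118.1^α·25.1^(1−α).
(36/118.1)^α = (25.1/33.6)^(1−α); take logs: α·ln(36/118.1) = (1−α)·ln(25.1/33.6), i.e. α·-1.1880128 = (1−α)·-0.2916582.
So α/(1−α) = (-0.2916582)/(-1.1880128) = 0.2455009, and α = 0.2455009/1.2455009 ≈ 0.1971.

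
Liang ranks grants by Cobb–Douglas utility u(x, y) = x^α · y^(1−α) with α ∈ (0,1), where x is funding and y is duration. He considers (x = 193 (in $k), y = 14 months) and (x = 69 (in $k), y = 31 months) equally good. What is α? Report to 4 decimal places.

α ≈ 0.4359

Indifference: 193^α · 14^(1−α) = 69^α · 31^(1−α).
Rearrange to (193/69)^α = (31/14)^(1−α) and take logs: α·1.0285837 = (1−α)·0.7949299.
Thus α·(1.8235136) = 0.7949299, so α = 0.7949299/1.8235136 ≈ 0.4359.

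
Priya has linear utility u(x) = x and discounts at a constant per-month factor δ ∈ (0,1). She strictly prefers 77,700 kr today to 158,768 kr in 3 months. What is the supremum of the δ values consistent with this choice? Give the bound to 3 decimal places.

δ < 0.788

Under u(x) = x this choice says 77700 > δ^3·158768.
So δ^3 < 77700/158768 = 0.48939; taking the cube root of both positive sides preserves the inequality.
δ < (77700/158768)^(1/3) ≈ 0.788.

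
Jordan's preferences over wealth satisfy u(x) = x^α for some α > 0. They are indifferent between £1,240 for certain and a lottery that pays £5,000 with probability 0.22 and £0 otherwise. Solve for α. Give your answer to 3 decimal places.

α ≈ 1.086

Since u(0) = 0, the lottery's EU is 0.22·5000^α.
Setting u(1240) equal to that: 1240^α = 0.22·5000^α ⇒ (1240/5000)^α = 0.22.
Taking logs: α·ln(1240/5000) = ln(0.22), so α = -1.514128 / -1.394327 ≈ 1.086.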